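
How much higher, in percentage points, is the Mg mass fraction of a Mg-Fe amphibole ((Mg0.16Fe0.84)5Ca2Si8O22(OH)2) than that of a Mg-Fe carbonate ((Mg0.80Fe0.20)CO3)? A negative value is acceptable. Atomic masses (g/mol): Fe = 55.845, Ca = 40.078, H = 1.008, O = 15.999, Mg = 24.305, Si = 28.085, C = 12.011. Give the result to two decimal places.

-19.40 percentage points

First mineral: 19.444 g Mg in 944.821 g formula = 2.06 wt% Mg.
Second mineral: 19.444 g Mg in 90.621 g formula = 21.46 wt% Mg.
2.06% − 21.46% gives a difference of -19.40 percentage points.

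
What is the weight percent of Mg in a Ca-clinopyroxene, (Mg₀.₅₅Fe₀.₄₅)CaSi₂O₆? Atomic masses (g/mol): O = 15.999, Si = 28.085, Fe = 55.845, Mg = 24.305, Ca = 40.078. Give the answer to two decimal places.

Formula mass = 0.55×24.305 + 0.45×55.845 + 1×40.078 + 2×28.085 + 6×15.999 = 230.740 g/mol, of which 13.368 g is Mg.
So Mg makes up 13.368/230.740 = 0.0579 of the mass, i.e. 5.79%.

5.79 mass %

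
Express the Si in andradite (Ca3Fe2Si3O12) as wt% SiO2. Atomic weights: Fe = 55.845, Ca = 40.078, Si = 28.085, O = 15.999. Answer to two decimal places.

M(Ca3Fe2Si3O12) = 508.167 g/mol; M(SiO2) = 60.083 g/mol.
Moles SiO2 per formula unit = 3 Si ÷ 1 = 3.0000.
SiO2 fraction = (3.0000 × 60.083) / 508.167 = 180.249/508.167 = 0.3547.

35.47 wt%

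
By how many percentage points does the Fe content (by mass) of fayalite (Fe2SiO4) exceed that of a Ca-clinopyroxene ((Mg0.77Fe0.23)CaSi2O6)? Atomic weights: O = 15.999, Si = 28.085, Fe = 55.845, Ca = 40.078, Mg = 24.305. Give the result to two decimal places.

M(Fe2SiO4) = 203.771 g/mol, so wt% Fe = 111.690/203.771 × 100 = 54.81%.
M((Mg0.77Fe0.23)CaSi2O6) = 223.801 g/mol, so wt% Fe = 12.844/223.801 × 100 = 5.74%.
54.81 − 5.74 = 49.07 pp.

49.07 percentage points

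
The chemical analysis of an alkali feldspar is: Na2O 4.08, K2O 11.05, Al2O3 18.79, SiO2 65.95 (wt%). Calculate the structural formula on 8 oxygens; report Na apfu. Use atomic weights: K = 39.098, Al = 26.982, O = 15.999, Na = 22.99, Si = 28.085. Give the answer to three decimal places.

Na2O: 4.08/61.979 = 0.06583 mol → 0.13166 mol Na, 0.06583 mol O.
K2O: 11.05/94.195 = 0.11731 mol → 0.23462 mol K, 0.11731 mol O.
Al2O3: 18.79/101.961 = 0.18429 mol → 0.36858 mol Al, 0.55287 mol O.
SiO2: 65.95/60.083 = 1.09765 mol → 1.09765 mol Si, 2.19530 mol O.
Total oxygen = 2.93131 mol. Normalization factor = 8/2.93131 = 2.72916.
Na per 8 O = 0.13166 × 2.72916 = 0.359.

0.359 Na apfu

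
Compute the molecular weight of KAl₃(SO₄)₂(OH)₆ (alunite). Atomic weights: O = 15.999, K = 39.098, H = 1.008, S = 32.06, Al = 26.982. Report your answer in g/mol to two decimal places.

414.20 g/mol

The formula mass is the sum 1*39.098 + 3*26.982 + 2*32.06 + 14*15.999 + 6*1.008.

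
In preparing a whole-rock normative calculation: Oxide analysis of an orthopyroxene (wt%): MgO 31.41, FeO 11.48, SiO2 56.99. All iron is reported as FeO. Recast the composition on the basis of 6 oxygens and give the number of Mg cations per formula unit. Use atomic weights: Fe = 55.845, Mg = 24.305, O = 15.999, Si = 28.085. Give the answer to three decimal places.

31.41 wt% MgO ÷ 40.304 g/mol = 0.77933 mol, giving 0.77933 Mg and 0.77933 O.
11.48 wt% FeO ÷ 71.844 g/mol = 0.15979 mol, giving 0.15979 Fe and 0.15979 O.
56.99 wt% SiO2 ÷ 60.083 g/mol = 0.94852 mol, giving 0.94852 Si and 1.89704 O.
Oxygen sums to 2.83616; scaling by 6/2.83616 = 2.11554 puts the formula on 6 O.
Mg: 0.77933 × 2.11554 = 1.649 atoms per formula unit.

1.649 Mg apfu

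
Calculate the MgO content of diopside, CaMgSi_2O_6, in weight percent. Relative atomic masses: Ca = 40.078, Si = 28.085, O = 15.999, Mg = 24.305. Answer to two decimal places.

18.61 wt%

Molar mass of CaMgSi_2O_6 = 1·40.078 + 1·24.305 + 2·28.085 + 6·15.999 = 216.547 g/mol.
Each formula unit contains 1 Mg, equivalent to 1/1 = 1.0000 mol MgO.
M(MgO) = 1×24.305 + 1×15.999 = 40.304 g/mol.
Mass of MgO per formula unit = 1.0000 × 40.304 = 40.304 g.
MgO wt% = 40.304 / 216.547 × 100 = 18.61%.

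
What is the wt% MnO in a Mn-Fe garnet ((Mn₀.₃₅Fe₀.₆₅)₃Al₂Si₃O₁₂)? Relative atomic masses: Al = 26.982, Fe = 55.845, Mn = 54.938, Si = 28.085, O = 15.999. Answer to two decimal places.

M((Mn₀.₃₅Fe₀.₆₅)₃Al₂Si₃O₁₂) = 496.790 g/mol; M(MnO) = 70.937 g/mol.
Moles MnO per formula unit = 1.05 Mn ÷ 1 = 1.0500.
MnO fraction = (1.0500 × 70.937) / 496.790 = 74.484/496.790 = 0.1499.

14.99 wt%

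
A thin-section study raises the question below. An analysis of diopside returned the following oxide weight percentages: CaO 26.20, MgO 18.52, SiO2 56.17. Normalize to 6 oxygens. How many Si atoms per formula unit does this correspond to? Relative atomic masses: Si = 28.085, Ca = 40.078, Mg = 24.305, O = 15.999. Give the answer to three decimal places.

CaO (M=56.077): mol = 0.46721; Ca = 0.46721, O = 0.46721.
MgO (M=40.304): mol = 0.45951; Mg = 0.45951, O = 0.45951.
SiO2 (M=60.083): mol = 0.93487; Si = 0.93487, O = 1.86974.
ΣO = 2.79646; factor = 6/ΣO = 2.14557.
Si apfu = 0.93487 × 2.14557 = 2.006.

2.006 Si apfu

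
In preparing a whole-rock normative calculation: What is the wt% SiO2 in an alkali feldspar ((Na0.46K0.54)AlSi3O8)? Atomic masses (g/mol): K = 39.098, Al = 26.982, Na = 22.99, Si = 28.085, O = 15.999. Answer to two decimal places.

66.53 wt%

M((Na0.46K0.54)AlSi3O8) = 270.917 g/mol; M(SiO2) = 60.083 g/mol.
Moles SiO2 per formula unit = 3 Si ÷ 1 = 3.0000.
SiO2 fraction = (3.0000 × 60.083) / 270.917 = 180.249/270.917 = 0.6653.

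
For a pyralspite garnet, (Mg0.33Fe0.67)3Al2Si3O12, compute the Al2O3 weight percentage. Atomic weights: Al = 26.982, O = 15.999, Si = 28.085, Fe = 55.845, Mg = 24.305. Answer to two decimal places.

M((Mg0.33Fe0.67)3Al2Si3O12) = 466.517 g/mol; M(Al2O3) = 101.961 g/mol.
Moles Al2O3 per formula unit = 2 Al ÷ 2 = 1.0000.
Al2O3 fraction = (1.0000 × 101.961) / 466.517 = 101.961/466.517 = 0.2186.

21.86 wt%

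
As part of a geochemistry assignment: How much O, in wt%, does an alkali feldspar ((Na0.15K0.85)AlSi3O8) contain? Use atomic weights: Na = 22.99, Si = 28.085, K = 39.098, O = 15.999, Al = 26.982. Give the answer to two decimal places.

Formula mass = 0.15*22.99 + 0.85*39.098 + 1*26.982 + 3*28.085 + 8*15.999 = 275.911 g/mol, of which 127.992 g is O.
So O makes up 127.992/275.911 = 0.4639 of the mass, i.e. 46.39%.

46.39 wt%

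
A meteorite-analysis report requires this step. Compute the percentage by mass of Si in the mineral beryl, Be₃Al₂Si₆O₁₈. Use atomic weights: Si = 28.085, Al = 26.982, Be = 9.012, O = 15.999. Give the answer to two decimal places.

M(Be₃Al₂Si₆O₁₈) = 537.492 g/mol.
Si contributes 6 × 28.085 = 168.510 g per mole.
168.510/537.492 = 0.3135 → 31.35%.

31.35 wt%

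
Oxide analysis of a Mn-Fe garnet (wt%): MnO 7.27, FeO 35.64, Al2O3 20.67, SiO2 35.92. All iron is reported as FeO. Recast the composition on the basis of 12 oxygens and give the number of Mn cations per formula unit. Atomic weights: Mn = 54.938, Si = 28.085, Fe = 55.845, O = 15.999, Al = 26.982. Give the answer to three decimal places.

MnO: 7.27/70.937 = 0.10249 mol → 0.10249 mol Mn, 0.10249 mol O.
FeO: 35.64/71.844 = 0.49607 mol → 0.49607 mol Fe, 0.49607 mol O.
Al2O3: 20.67/101.961 = 0.20272 mol → 0.40544 mol Al, 0.60816 mol O.
SiO2: 35.92/60.083 = 0.59784 mol → 0.59784 mol Si, 1.19568 mol O.
Total oxygen = 2.40240 mol. Normalization factor = 12/2.40240 = 4.99500.
Mn per 12 O = 0.10249 × 4.99500 = 0.512.

0.512 Mn apfu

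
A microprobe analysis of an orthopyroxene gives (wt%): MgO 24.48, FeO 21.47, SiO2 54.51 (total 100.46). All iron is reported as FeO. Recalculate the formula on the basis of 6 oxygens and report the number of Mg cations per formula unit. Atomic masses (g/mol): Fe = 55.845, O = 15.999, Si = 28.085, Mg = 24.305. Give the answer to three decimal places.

MgO (M=40.304): mol = 0.60738; Mg = 0.60738, O = 0.60738.
FeO (M=71.844): mol = 0.29884; Fe = 0.29884, O = 0.29884.
SiO2 (M=60.083): mol = 0.90724; Si = 0.90724, O = 1.81448.
ΣO = 2.72070; factor = 6/ΣO = 2.20531.
Mg apfu = 0.60738 × 2.20531 = 1.339.

1.339 Mg apfu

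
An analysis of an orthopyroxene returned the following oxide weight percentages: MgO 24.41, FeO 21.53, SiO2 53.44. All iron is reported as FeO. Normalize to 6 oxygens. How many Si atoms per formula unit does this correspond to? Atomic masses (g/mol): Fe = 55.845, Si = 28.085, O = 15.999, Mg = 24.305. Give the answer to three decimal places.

MgO (M=40.304): mol = 0.60565; Mg = 0.60565, O = 0.60565.
FeO (M=71.844): mol = 0.29968; Fe = 0.29968, O = 0.29968.
SiO2 (M=60.083): mol = 0.88944; Si = 0.88944, O = 1.77888.
ΣO = 2.68421; factor = 6/ΣO = 2.23529.
Si apfu = 0.88944 × 2.23529 = 1.988.

1.988 Si apfu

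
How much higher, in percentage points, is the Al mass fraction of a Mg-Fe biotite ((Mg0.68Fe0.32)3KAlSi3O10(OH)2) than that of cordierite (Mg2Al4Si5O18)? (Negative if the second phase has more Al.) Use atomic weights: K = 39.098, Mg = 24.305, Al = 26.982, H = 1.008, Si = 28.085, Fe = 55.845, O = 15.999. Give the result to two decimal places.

Al in (Mg0.68Fe0.32)3KAlSi3O10(OH)2: molar mass 447.532 g/mol; 1×26.982 = 26.982 g → 6.03 wt%.
Al in Mg2Al4Si5O18: molar mass 584.945 g/mol; 4×26.982 = 107.928 g → 18.45 wt%.
Difference = 6.03 − 18.45 = -12.42 percentage points.

-12.42 percentage points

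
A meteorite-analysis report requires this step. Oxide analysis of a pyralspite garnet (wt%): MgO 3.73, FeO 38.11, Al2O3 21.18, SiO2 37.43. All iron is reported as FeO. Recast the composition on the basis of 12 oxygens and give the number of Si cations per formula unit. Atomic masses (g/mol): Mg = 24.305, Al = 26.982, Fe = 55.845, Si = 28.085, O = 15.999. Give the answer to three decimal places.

MgO: 3.73/40.304 = 0.09255 mol → 0.09255 mol Mg, 0.09255 mol O.
FeO: 38.11/71.844 = 0.53045 mol → 0.53045 mol Fe, 0.53045 mol O.
Al2O3: 21.18/101.961 = 0.20773 mol → 0.41546 mol Al, 0.62319 mol O.
SiO2: 37.43/60.083 = 0.62297 mol → 0.62297 mol Si, 1.24594 mol O.
Total oxygen = 2.49213 mol. Normalization factor = 12/2.49213 = 4.81516.
Si per 12 O = 0.62297 × 4.81516 = 3.000.

3.000 Si apfu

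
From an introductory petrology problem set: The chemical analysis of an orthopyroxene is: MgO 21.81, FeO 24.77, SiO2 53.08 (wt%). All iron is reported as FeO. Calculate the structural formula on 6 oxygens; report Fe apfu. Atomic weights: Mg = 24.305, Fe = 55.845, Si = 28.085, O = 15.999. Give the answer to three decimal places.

0.780 Fe apfu

MgO (M=40.304): mol = 0.54114; Mg = 0.54114, O = 0.54114.
FeO (M=71.844): mol = 0.34477; Fe = 0.34477, O = 0.34477.
SiO2 (M=60.083): mol = 0.88344; Si = 0.88344, O = 1.76688.
ΣO = 2.65279; factor = 6/ΣO = 2.26177.
Fe apfu = 0.34477 × 2.26177 = 0.780.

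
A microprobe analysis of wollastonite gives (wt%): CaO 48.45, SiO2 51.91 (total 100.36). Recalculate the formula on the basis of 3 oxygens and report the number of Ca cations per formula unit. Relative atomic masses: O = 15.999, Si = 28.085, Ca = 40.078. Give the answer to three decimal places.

CaO: 48.45/56.077 = 0.86399 mol → 0.86399 mol Ca, 0.86399 mol O.
SiO2: 51.91/60.083 = 0.86397 mol → 0.86397 mol Si, 1.72794 mol O.
Total oxygen = 2.59193 mol. Normalization factor = 3/2.59193 = 1.15744.
Ca per 3 O = 0.86399 × 1.15744 = 1.000.

1.000 Ca apfu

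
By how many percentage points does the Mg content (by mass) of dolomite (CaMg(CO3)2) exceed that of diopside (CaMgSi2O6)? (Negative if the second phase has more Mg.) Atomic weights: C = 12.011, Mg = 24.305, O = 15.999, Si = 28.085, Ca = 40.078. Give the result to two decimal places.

1.96 percentage points

Mg in CaMg(CO3)2: molar mass 184.399 g/mol; 1×24.305 = 24.305 g → 13.18 wt%.
Mg in CaMgSi2O6: molar mass 216.547 g/mol; 1×24.305 = 24.305 g → 11.22 wt%.
Difference = 13.18 − 11.22 = 1.96 percentage points.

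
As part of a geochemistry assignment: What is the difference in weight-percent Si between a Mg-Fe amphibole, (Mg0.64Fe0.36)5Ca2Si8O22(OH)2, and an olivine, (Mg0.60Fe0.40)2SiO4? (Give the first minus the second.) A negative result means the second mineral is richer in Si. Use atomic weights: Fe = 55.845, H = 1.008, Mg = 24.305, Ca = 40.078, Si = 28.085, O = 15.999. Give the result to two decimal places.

8.92 percentage points

First mineral: 224.680 g Si in 869.125 g formula = 25.85 wt% Si.
Second mineral: 28.085 g Si in 165.923 g formula = 16.93 wt% Si.
25.85% − 16.93% gives a difference of 8.92 percentage points.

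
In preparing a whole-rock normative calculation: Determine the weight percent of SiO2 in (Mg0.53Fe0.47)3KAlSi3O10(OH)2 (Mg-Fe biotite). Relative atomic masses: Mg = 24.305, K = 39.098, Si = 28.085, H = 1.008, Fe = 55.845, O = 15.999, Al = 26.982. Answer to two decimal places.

39.04 wt%

Formula mass = 461.725 g/mol.
3 Si → 3.0000 mol SiO2 per formula unit; M(SiO2) = 60.083, so SiO2 mass = 180.249 g.
180.249/461.725 × 100 = 39.04 wt%.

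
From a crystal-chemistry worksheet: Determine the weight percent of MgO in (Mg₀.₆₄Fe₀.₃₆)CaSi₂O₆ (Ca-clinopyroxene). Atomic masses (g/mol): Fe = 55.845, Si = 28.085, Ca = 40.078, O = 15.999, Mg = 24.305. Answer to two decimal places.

Formula mass = 227.901 g/mol.
0.64 Mg → 0.6400 mol MgO per formula unit; M(MgO) = 40.304, so MgO mass = 25.795 g.
25.795/227.901 × 100 = 11.32 wt%.

11.32 wt%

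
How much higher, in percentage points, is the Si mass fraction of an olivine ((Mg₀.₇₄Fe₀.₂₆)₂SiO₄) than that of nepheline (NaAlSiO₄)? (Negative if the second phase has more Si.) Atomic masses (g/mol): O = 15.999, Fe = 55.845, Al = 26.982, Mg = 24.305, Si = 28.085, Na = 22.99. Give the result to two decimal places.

-1.89 percentage points

M((Mg₀.₇₄Fe₀.₂₆)₂SiO₄) = 157.092 g/mol, so wt% Si = 28.085/157.092 × 100 = 17.88%.
M(NaAlSiO₄) = 142.053 g/mol, so wt% Si = 28.085/142.053 × 100 = 19.77%.
17.88 − 19.77 = -1.89 pp.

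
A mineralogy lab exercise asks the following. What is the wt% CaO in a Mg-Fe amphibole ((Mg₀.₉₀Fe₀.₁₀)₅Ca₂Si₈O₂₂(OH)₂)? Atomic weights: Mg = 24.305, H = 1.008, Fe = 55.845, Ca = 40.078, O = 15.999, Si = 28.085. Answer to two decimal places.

Formula mass = 828.123 g/mol.
2 Ca → 2.0000 mol CaO per formula unit; M(CaO) = 56.077, so CaO mass = 112.154 g.
112.154/828.123 × 100 = 13.54 wt%.

13.54 wt%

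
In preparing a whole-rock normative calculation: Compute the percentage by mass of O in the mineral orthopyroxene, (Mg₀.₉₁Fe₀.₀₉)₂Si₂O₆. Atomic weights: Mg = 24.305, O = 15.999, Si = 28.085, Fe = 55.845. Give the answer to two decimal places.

Molar mass of (Mg₀.₉₁Fe₀.₀₉)₂Si₂O₆: 1.82*24.305 + 0.18*55.845 + 2*28.085 + 6*15.999 = 206.451 g/mol.
Mass of O per formula unit: 6 × 15.999 = 95.994 g.
Weight fraction O = 95.994 / 206.451 = 0.4650.

46.50 wt%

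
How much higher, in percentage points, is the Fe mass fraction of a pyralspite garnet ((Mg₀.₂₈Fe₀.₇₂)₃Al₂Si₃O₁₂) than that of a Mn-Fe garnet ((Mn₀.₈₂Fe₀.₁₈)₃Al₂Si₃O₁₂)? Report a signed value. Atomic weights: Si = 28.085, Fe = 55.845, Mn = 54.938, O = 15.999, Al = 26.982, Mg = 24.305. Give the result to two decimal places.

First mineral: 120.625 g Fe in 471.248 g formula = 25.60 wt% Fe.
Second mineral: 30.156 g Fe in 495.511 g formula = 6.09 wt% Fe.
25.60% − 6.09% gives a difference of 19.51 percentage points.

19.51 percentage points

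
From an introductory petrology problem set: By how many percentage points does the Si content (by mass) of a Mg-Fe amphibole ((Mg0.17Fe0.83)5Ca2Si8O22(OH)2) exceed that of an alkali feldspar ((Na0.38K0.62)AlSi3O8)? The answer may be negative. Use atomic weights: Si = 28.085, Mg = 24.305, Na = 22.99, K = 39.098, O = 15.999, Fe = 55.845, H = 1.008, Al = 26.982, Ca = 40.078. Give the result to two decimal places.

-7.13 percentage points

M((Mg0.17Fe0.83)5Ca2Si8O22(OH)2) = 943.244 g/mol, so wt% Si = 224.680/943.244 × 100 = 23.82%.
M((Na0.38K0.62)AlSi3O8) = 272.206 g/mol, so wt% Si = 84.255/272.206 × 100 = 30.95%.
23.82 − 30.95 = -7.13 pp.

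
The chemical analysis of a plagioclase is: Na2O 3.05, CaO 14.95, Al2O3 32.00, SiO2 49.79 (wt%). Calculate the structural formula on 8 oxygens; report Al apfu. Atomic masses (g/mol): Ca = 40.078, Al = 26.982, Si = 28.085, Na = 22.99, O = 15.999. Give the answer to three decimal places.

Na2O: 3.05/61.979 = 0.04921 mol → 0.09842 mol Na, 0.04921 mol O.
CaO: 14.95/56.077 = 0.26660 mol → 0.26660 mol Ca, 0.26660 mol O.
Al2O3: 32.00/101.961 = 0.31385 mol → 0.62770 mol Al, 0.94155 mol O.
SiO2: 49.79/60.083 = 0.82869 mol → 0.82869 mol Si, 1.65738 mol O.
Total oxygen = 2.91474 mol. Normalization factor = 8/2.91474 = 2.74467.
Al per 8 O = 0.62770 × 2.74467 = 1.723.

1.723 Al apfu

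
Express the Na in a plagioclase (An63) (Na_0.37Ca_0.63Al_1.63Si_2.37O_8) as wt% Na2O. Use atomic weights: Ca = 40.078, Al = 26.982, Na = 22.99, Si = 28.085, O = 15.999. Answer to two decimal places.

4.21 wt%

M(Na_0.37Ca_0.63Al_1.63Si_2.37O_8) = 272.290 g/mol; M(Na2O) = 61.979 g/mol.
Moles Na2O per formula unit = 0.37 Na ÷ 2 = 0.1850.
Na2O fraction = (0.1850 × 61.979) / 272.290 = 11.466/272.290 = 0.0421.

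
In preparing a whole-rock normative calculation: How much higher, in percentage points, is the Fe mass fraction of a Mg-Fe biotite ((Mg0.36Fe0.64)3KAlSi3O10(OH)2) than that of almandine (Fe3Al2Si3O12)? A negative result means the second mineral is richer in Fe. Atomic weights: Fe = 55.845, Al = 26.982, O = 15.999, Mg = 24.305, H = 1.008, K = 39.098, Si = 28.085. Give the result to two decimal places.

-11.22 percentage points

First mineral: 107.222 g Fe in 477.811 g formula = 22.44 wt% Fe.
Second mineral: 167.535 g Fe in 497.742 g formula = 33.66 wt% Fe.
22.44% − 33.66% gives a difference of -11.22 percentage points.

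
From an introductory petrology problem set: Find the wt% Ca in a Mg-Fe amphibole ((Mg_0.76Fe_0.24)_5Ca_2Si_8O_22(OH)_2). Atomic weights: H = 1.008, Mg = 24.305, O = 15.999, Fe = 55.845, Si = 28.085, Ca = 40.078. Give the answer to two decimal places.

9.43 wt%

Molar mass of (Mg_0.76Fe_0.24)_5Ca_2Si_8O_22(OH)_2: 3.80·24.305 + 1.20·55.845 + 2·40.078 + 8·28.085 + 24·15.999 + 2·1.008 = 850.201 g/mol.
Mass of Ca per formula unit: 2 × 40.078 = 80.156 g.
Weight fraction Ca = 80.156 / 850.201 = 0.0943.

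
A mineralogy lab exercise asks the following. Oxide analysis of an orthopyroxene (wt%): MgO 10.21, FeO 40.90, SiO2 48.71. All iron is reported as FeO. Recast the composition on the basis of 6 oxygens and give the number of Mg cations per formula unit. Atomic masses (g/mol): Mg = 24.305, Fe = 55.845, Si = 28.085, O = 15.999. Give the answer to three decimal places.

MgO: 10.21/40.304 = 0.25332 mol → 0.25332 mol Mg, 0.25332 mol O.
FeO: 40.90/71.844 = 0.56929 mol → 0.56929 mol Fe, 0.56929 mol O.
SiO2: 48.71/60.083 = 0.81071 mol → 0.81071 mol Si, 1.62142 mol O.
Total oxygen = 2.44403 mol. Normalization factor = 6/2.44403 = 2.45496.
Mg per 6 O = 0.25332 × 2.45496 = 0.622.

0.622 Mg apfu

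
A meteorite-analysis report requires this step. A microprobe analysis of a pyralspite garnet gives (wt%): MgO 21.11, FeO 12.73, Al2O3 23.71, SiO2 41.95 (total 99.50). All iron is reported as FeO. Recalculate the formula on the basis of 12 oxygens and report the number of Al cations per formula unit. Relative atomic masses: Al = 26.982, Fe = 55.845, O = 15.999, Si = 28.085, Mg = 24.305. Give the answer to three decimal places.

MgO: 21.11/40.304 = 0.52377 mol → 0.52377 mol Mg, 0.52377 mol O.
FeO: 12.73/71.844 = 0.17719 mol → 0.17719 mol Fe, 0.17719 mol O.
Al2O3: 23.71/101.961 = 0.23254 mol → 0.46508 mol Al, 0.69762 mol O.
SiO2: 41.95/60.083 = 0.69820 mol → 0.69820 mol Si, 1.39640 mol O.
Total oxygen = 2.79498 mol. Normalization factor = 12/2.79498 = 4.29341.
Al per 12 O = 0.46508 × 4.29341 = 1.997.

1.997 Al apfu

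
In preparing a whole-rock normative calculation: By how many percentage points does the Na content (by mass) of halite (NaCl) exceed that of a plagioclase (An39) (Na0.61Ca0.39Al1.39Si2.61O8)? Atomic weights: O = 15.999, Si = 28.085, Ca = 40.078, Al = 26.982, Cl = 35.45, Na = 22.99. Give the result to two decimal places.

M(NaCl) = 58.440 g/mol, so wt% Na = 22.990/58.440 × 100 = 39.34%.
M(Na0.61Ca0.39Al1.39Si2.61O8) = 268.453 g/mol, so wt% Na = 14.024/268.453 × 100 = 5.22%.
39.34 − 5.22 = 34.12 pp.

34.12 percentage points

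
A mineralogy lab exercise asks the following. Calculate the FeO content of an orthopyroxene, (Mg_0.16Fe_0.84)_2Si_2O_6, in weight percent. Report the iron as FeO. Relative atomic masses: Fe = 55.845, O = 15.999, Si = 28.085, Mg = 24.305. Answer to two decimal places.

Molar mass of (Mg_0.16Fe_0.84)_2Si_2O_6 = 0.32·24.305 + 1.68·55.845 + 2·28.085 + 6·15.999 = 253.761 g/mol.
Each formula unit contains 1.68 Fe, equivalent to 1.68/1 = 1.6800 mol FeO.
M(FeO) = 1×55.845 + 1×15.999 = 71.844 g/mol.
Mass of FeO per formula unit = 1.6800 × 71.844 = 120.698 g.
FeO wt% = 120.698 / 253.761 × 100 = 47.56%.

47.56 wt%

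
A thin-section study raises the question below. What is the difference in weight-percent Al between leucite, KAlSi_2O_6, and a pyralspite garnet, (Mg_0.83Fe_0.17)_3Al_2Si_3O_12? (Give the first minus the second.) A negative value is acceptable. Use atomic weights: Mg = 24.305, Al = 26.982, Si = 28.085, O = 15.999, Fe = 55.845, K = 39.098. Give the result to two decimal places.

First mineral: 26.982 g Al in 218.244 g formula = 12.36 wt% Al.
Second mineral: 53.964 g Al in 419.207 g formula = 12.87 wt% Al.
12.36% − 12.87% gives a difference of -0.51 percentage points.

-0.51 percentage points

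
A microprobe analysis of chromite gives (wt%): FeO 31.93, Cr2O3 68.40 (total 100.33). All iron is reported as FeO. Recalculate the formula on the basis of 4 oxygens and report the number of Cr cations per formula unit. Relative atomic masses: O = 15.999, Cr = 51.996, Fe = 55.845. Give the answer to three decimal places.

31.93 wt% FeO ÷ 71.844 g/mol = 0.44444 mol, giving 0.44444 Fe and 0.44444 O.
68.40 wt% Cr2O3 ÷ 151.989 g/mol = 0.45003 mol, giving 0.90006 Cr and 1.35009 O.
Oxygen sums to 1.79453; scaling by 4/1.79453 = 2.22900 puts the formula on 4 O.
Cr: 0.90006 × 2.22900 = 2.006 atoms per formula unit.

2.006 Cr apfu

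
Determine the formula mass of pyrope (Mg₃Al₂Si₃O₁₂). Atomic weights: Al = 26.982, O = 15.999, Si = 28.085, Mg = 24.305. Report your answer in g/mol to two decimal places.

M = 3*24.305 + 2*26.982 + 3*28.085 + 12*15.999

403.12 g/mol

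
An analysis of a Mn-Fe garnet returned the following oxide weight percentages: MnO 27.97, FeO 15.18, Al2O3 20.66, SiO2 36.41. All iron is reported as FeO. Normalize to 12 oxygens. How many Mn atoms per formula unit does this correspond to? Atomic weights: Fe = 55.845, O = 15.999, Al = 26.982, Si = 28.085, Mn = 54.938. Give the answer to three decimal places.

1.951 Mn apfu

MnO (M=70.937): mol = 0.39429; Mn = 0.39429, O = 0.39429.
FeO (M=71.844): mol = 0.21129; Fe = 0.21129, O = 0.21129.
Al2O3 (M=101.961): mol = 0.20263; Al = 0.40526, O = 0.60789.
SiO2 (M=60.083): mol = 0.60600; Si = 0.60600, O = 1.21200.
ΣO = 2.42547; factor = 12/ΣO = 4.94749.
Mn apfu = 0.39429 × 4.94749 = 1.951.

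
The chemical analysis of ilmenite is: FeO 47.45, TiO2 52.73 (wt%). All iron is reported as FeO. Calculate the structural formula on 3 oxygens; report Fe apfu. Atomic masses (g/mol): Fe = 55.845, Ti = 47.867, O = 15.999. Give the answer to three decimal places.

FeO (M=71.844): mol = 0.66046; Fe = 0.66046, O = 0.66046.
TiO2 (M=79.865): mol = 0.66024; Ti = 0.66024, O = 1.32048.
ΣO = 1.98094; factor = 3/ΣO = 1.51443.
Fe apfu = 0.66046 × 1.51443 = 1.000.

1.000 Fe apfu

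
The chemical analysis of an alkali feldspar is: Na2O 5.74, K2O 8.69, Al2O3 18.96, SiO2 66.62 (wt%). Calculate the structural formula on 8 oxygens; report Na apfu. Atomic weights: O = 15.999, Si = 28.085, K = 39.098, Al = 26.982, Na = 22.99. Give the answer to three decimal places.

0.501 Na apfu

5.74 wt% Na2O ÷ 61.979 g/mol = 0.09261 mol, giving 0.18522 Na and 0.09261 O.
8.69 wt% K2O ÷ 94.195 g/mol = 0.09226 mol, giving 0.18452 K and 0.09226 O.
18.96 wt% Al2O3 ÷ 101.961 g/mol = 0.18595 mol, giving 0.37190 Al and 0.55785 O.
66.62 wt% SiO2 ÷ 60.083 g/mol = 1.10880 mol, giving 1.10880 Si and 2.21760 O.
Oxygen sums to 2.96032; scaling by 8/2.96032 = 2.70241 puts the formula on 8 O.
Na: 0.18522 × 2.70241 = 0.501 atoms per formula unit.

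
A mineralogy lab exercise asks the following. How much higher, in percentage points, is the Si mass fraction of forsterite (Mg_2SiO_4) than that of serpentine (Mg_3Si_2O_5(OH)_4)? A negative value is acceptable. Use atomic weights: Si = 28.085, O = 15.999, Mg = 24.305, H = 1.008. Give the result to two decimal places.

-0.31 percentage points

M(Mg_2SiO_4) = 140.691 g/mol, so wt% Si = 28.085/140.691 × 100 = 19.96%.
M(Mg_3Si_2O_5(OH)_4) = 277.108 g/mol, so wt% Si = 56.170/277.108 × 100 = 20.27%.
19.96 − 20.27 = -0.31 pp.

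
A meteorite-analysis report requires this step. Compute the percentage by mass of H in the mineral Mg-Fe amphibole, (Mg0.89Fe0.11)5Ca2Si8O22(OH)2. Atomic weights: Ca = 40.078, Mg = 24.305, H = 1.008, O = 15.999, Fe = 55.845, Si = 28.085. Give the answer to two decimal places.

M((Mg0.89Fe0.11)5Ca2Si8O22(OH)2) = 829.700 g/mol.
H contributes 2 × 1.008 = 2.016 g per mole.
2.016/829.700 = 0.0024 → 0.24%.

0.24 mass %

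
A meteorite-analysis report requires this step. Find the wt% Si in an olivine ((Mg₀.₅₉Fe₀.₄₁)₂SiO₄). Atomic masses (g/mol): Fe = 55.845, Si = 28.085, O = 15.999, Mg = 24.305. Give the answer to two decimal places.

Molar mass of (Mg₀.₅₉Fe₀.₄₁)₂SiO₄: 1.18*24.305 + 0.82*55.845 + 1*28.085 + 4*15.999 = 166.554 g/mol.
Mass of Si per formula unit: 1 × 28.085 = 28.085 g.
Weight fraction Si = 28.085 / 166.554 = 0.1686.

16.86 mass %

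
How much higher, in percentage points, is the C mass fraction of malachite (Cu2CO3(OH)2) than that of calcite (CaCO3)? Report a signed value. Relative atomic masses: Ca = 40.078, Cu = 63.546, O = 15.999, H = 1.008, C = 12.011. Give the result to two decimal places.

-6.57 percentage points

First mineral: 12.011 g C in 221.114 g formula = 5.43 wt% C.
Second mineral: 12.011 g C in 100.086 g formula = 12.00 wt% C.
5.43% − 12.00% gives a difference of -6.57 percentage points.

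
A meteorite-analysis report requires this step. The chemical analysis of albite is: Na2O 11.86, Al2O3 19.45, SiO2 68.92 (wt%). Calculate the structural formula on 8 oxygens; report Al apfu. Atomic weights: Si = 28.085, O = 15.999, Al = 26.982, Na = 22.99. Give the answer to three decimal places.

Na2O: 11.86/61.979 = 0.19136 mol → 0.38272 mol Na, 0.19136 mol O.
Al2O3: 19.45/101.961 = 0.19076 mol → 0.38152 mol Al, 0.57228 mol O.
SiO2: 68.92/60.083 = 1.14708 mol → 1.14708 mol Si, 2.29416 mol O.
Total oxygen = 3.05780 mol. Normalization factor = 8/3.05780 = 2.61626.
Al per 8 O = 0.38152 × 2.61626 = 0.998.

0.998 Al apfu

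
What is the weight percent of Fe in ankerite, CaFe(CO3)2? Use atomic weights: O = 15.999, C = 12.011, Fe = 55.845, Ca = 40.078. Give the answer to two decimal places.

25.86 mass %

Molar mass of CaFe(CO3)2: 1×40.078 + 1×55.845 + 2×12.011 + 6×15.999 = 215.939 g/mol.
Mass of Fe per formula unit: 1 × 55.845 = 55.845 g.
Weight fraction Fe = 55.845 / 215.939 = 0.2586.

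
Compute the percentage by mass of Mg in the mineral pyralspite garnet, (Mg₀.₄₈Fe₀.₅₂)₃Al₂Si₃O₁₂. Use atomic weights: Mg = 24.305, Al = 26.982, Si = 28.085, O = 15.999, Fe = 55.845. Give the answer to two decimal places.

7.74 mass %

Molar mass of (Mg₀.₄₈Fe₀.₅₂)₃Al₂Si₃O₁₂: 1.44*24.305 + 1.56*55.845 + 2*26.982 + 3*28.085 + 12*15.999 = 452.324 g/mol.
Mass of Mg per formula unit: 1.44 × 24.305 = 34.999 g.
Weight fraction Mg = 34.999 / 452.324 = 0.0774.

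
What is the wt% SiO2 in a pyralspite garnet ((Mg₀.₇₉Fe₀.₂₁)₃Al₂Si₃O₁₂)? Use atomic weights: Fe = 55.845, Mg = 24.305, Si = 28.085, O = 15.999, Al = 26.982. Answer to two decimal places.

Molar mass of (Mg₀.₇₉Fe₀.₂₁)₃Al₂Si₃O₁₂ = 2.37*24.305 + 0.63*55.845 + 2*26.982 + 3*28.085 + 12*15.999 = 422.992 g/mol.
Each formula unit contains 3 Si, equivalent to 3/1 = 3.0000 mol SiO2.
M(SiO2) = 1×28.085 + 2×15.999 = 60.083 g/mol.
Mass of SiO2 per formula unit = 3.0000 × 60.083 = 180.249 g.
SiO2 wt% = 180.249 / 422.992 × 100 = 42.61%.

42.61 wt%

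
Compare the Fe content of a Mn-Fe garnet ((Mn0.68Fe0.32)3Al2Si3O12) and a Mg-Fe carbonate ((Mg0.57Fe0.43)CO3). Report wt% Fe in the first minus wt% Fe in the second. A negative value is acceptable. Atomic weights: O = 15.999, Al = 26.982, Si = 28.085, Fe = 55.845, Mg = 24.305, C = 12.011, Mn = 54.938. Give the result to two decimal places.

Fe in (Mn0.68Fe0.32)3Al2Si3O12: molar mass 495.892 g/mol; 0.96×55.845 = 53.611 g → 10.81 wt%.
Fe in (Mg0.57Fe0.43)CO3: molar mass 97.875 g/mol; 0.43×55.845 = 24.013 g → 24.53 wt%.
Difference = 10.81 − 24.53 = -13.72 percentage points.

-13.72 percentage points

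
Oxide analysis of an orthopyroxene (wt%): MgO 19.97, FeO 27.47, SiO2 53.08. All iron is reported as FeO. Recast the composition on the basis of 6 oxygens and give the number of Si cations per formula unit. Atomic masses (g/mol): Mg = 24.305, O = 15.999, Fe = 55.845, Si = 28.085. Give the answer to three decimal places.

2.004 Si apfu

MgO (M=40.304): mol = 0.49548; Mg = 0.49548, O = 0.49548.
FeO (M=71.844): mol = 0.38236; Fe = 0.38236, O = 0.38236.
SiO2 (M=60.083): mol = 0.88344; Si = 0.88344, O = 1.76688.
ΣO = 2.64472; factor = 6/ΣO = 2.26867.
Si apfu = 0.88344 × 2.26867 = 2.004.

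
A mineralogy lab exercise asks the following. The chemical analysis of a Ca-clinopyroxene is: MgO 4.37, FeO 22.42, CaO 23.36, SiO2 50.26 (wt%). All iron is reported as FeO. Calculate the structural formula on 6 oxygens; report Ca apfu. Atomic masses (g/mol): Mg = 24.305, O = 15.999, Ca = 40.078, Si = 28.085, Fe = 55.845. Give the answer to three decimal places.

MgO: 4.37/40.304 = 0.10843 mol → 0.10843 mol Mg, 0.10843 mol O.
FeO: 22.42/71.844 = 0.31207 mol → 0.31207 mol Fe, 0.31207 mol O.
CaO: 23.36/56.077 = 0.41657 mol → 0.41657 mol Ca, 0.41657 mol O.
SiO2: 50.26/60.083 = 0.83651 mol → 0.83651 mol Si, 1.67302 mol O.
Total oxygen = 2.51009 mol. Normalization factor = 6/2.51009 = 2.39035.
Ca per 6 O = 0.41657 × 2.39035 = 0.996.

0.996 Ca apfu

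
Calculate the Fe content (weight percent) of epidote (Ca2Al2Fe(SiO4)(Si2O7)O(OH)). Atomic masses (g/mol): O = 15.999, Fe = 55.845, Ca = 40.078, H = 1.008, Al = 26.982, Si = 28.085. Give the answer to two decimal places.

11.56 weight percent

M(Ca2Al2Fe(SiO4)(Si2O7)O(OH)) = 483.215 g/mol.
Fe contributes 1 × 55.845 = 55.845 g per mole.
55.845/483.215 = 0.1156 → 11.56%.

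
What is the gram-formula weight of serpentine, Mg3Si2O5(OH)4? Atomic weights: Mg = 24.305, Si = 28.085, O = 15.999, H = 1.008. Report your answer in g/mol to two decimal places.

The formula mass is the sum 3×24.305 + 2×28.085 + 9×15.999 + 4×1.008.

277.11 g/mol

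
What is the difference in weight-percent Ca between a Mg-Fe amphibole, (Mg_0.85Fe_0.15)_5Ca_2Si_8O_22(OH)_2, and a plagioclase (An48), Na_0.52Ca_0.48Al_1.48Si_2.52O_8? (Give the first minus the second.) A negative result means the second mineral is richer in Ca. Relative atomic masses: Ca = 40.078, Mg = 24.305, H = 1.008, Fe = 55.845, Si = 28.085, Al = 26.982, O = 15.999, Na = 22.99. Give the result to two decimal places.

M((Mg_0.85Fe_0.15)_5Ca_2Si_8O_22(OH)_2) = 836.008 g/mol, so wt% Ca = 80.156/836.008 × 100 = 9.59%.
M(Na_0.52Ca_0.48Al_1.48Si_2.52O_8) = 269.892 g/mol, so wt% Ca = 19.237/269.892 × 100 = 7.13%.
9.59 − 7.13 = 2.46 pp.

2.46 percentage points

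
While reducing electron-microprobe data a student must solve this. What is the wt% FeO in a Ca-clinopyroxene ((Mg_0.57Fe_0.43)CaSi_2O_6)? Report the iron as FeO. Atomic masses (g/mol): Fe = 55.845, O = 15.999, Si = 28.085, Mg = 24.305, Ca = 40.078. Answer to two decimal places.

13.43 wt%

Molar mass of (Mg_0.57Fe_0.43)CaSi_2O_6 = 0.57×24.305 + 0.43×55.845 + 1×40.078 + 2×28.085 + 6×15.999 = 230.109 g/mol.
Each formula unit contains 0.43 Fe, equivalent to 0.43/1 = 0.4300 mol FeO.
M(FeO) = 1×55.845 + 1×15.999 = 71.844 g/mol.
Mass of FeO per formula unit = 0.4300 × 71.844 = 30.893 g.
FeO wt% = 30.893 / 230.109 × 100 = 13.43%.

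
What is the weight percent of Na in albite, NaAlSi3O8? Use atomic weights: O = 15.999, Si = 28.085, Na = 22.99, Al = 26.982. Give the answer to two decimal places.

M(NaAlSi3O8) = 262.219 g/mol.
Na contributes 1 × 22.99 = 22.990 g per mole.
22.990/262.219 = 0.0877 → 8.77%.

8.77 weight percent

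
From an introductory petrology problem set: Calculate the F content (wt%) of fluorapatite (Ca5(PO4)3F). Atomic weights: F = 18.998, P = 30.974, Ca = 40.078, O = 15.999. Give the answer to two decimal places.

M(Ca5(PO4)3F) = 504.298 g/mol.
F contributes 1 × 18.998 = 18.998 g per mole.
18.998/504.298 = 0.0377 → 3.77%.

3.77 wt%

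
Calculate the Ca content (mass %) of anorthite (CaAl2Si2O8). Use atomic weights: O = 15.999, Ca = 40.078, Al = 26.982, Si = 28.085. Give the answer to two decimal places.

14.41 mass %

Molar mass of CaAl2Si2O8: 1×40.078 + 2×26.982 + 2×28.085 + 8×15.999 = 278.204 g/mol.
Mass of Ca per formula unit: 1 × 40.078 = 40.078 g.
Weight fraction Ca = 40.078 / 278.204 = 0.1441.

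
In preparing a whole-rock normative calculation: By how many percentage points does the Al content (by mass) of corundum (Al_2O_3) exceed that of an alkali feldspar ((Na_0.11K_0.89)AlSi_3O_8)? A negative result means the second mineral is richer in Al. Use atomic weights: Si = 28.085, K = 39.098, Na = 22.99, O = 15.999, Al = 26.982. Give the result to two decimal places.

43.17 percentage points

Al in Al_2O_3: molar mass 101.961 g/mol; 2×26.982 = 53.964 g → 52.93 wt%.
Al in (Na_0.11K_0.89)AlSi_3O_8: molar mass 276.555 g/mol; 1×26.982 = 26.982 g → 9.76 wt%.
Difference = 52.93 − 9.76 = 43.17 percentage points.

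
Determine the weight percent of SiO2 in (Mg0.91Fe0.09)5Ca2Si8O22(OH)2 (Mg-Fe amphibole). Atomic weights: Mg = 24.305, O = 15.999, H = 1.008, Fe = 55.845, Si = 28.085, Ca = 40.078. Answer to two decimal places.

58.15 wt%

M((Mg0.91Fe0.09)5Ca2Si8O22(OH)2) = 826.546 g/mol; M(SiO2) = 60.083 g/mol.
Moles SiO2 per formula unit = 8 Si ÷ 1 = 8.0000.
SiO2 fraction = (8.0000 × 60.083) / 826.546 = 480.664/826.546 = 0.5815.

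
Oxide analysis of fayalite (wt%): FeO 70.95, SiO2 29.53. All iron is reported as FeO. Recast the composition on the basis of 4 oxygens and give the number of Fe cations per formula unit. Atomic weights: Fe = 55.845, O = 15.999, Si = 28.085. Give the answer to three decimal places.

2.005 Fe apfu

FeO (M=71.844): mol = 0.98756; Fe = 0.98756, O = 0.98756.
SiO2 (M=60.083): mol = 0.49149; Si = 0.49149, O = 0.98298.
ΣO = 1.97054; factor = 4/ΣO = 2.02990.
Fe apfu = 0.98756 × 2.02990 = 2.005.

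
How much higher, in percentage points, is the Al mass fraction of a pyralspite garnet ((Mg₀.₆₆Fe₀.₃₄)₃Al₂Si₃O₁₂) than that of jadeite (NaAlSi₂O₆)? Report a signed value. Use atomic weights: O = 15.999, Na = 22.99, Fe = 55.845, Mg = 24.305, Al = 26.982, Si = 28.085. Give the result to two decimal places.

First mineral: 53.964 g Al in 435.293 g formula = 12.40 wt% Al.
Second mineral: 26.982 g Al in 202.136 g formula = 13.35 wt% Al.
12.40% − 13.35% gives a difference of -0.95 percentage points.

-0.95 percentage points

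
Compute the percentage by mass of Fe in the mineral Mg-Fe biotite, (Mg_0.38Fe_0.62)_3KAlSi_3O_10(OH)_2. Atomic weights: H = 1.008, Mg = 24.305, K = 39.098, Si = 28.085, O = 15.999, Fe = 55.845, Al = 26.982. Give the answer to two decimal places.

21.83 wt%

Formula mass = 1.14×24.305 + 1.86×55.845 + 1×39.098 + 1×26.982 + 3×28.085 + 12×15.999 + 2×1.008 = 475.918 g/mol, of which 103.872 g is Fe.
So Fe makes up 103.872/475.918 = 0.2183 of the mass, i.e. 21.83%.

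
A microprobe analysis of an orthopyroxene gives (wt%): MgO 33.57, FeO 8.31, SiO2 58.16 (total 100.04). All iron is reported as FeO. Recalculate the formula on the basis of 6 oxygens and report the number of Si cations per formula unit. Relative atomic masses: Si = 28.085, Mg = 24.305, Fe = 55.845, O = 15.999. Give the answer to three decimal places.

2.013 Si apfu

MgO: 33.57/40.304 = 0.83292 mol → 0.83292 mol Mg, 0.83292 mol O.
FeO: 8.31/71.844 = 0.11567 mol → 0.11567 mol Fe, 0.11567 mol O.
SiO2: 58.16/60.083 = 0.96799 mol → 0.96799 mol Si, 1.93598 mol O.
Total oxygen = 2.88457 mol. Normalization factor = 6/2.88457 = 2.08003.
Si per 6 O = 0.96799 × 2.08003 = 2.013.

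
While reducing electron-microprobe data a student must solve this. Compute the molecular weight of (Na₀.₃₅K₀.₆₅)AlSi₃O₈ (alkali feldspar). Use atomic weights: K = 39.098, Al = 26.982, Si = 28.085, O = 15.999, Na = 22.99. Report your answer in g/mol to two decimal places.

The formula mass is the sum 0.35(22.99) + 0.65(39.098) + 1(26.982) + 3(28.085) + 8(15.999).

272.69 g/mol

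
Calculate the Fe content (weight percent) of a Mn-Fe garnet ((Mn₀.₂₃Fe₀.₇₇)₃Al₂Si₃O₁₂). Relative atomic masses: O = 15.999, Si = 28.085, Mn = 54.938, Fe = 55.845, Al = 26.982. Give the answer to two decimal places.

Molar mass of (Mn₀.₂₃Fe₀.₇₇)₃Al₂Si₃O₁₂: 0.69*54.938 + 2.31*55.845 + 2*26.982 + 3*28.085 + 12*15.999 = 497.116 g/mol.
Mass of Fe per formula unit: 2.31 × 55.845 = 129.002 g.
Weight fraction Fe = 129.002 / 497.116 = 0.2595.

25.95 weight percent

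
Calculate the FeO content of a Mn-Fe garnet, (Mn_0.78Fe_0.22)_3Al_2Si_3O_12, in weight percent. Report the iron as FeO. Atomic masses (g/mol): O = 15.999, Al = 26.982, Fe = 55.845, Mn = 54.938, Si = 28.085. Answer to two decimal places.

9.57 wt%

Formula mass = 495.620 g/mol.
0.66 Fe → 0.6600 mol FeO per formula unit; M(FeO) = 71.844, so FeO mass = 47.417 g.
47.417/495.620 × 100 = 9.57 wt%.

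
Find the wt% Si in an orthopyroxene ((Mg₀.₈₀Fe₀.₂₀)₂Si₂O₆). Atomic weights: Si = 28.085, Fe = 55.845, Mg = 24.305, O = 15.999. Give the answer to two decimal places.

26.32 weight percent

M((Mg₀.₈₀Fe₀.₂₀)₂Si₂O₆) = 213.390 g/mol.
Si contributes 2 × 28.085 = 56.170 g per mole.
56.170/213.390 = 0.2632 → 26.32%.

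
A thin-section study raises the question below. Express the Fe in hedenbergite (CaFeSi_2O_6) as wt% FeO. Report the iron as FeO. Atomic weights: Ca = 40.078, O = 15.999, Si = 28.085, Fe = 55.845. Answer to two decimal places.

Molar mass of CaFeSi_2O_6 = 1*40.078 + 1*55.845 + 2*28.085 + 6*15.999 = 248.087 g/mol.
Each formula unit contains 1 Fe, equivalent to 1/1 = 1.0000 mol FeO.
M(FeO) = 1×55.845 + 1×15.999 = 71.844 g/mol.
Mass of FeO per formula unit = 1.0000 × 71.844 = 71.844 g.
FeO wt% = 71.844 / 248.087 × 100 = 28.96%.

28.96 wt%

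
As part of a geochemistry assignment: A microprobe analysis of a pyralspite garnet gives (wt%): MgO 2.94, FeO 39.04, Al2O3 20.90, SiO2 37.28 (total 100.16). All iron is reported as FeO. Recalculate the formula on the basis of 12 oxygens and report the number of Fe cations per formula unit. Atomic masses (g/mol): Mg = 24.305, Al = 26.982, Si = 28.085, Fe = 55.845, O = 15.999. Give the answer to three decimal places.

MgO (M=40.304): mol = 0.07295; Mg = 0.07295, O = 0.07295.
FeO (M=71.844): mol = 0.54340; Fe = 0.54340, O = 0.54340.
Al2O3 (M=101.961): mol = 0.20498; Al = 0.40996, O = 0.61494.
SiO2 (M=60.083): mol = 0.62048; Si = 0.62048, O = 1.24096.
ΣO = 2.47225; factor = 12/ΣO = 4.85388.
Fe apfu = 0.54340 × 4.85388 = 2.638.

2.638 Fe apfu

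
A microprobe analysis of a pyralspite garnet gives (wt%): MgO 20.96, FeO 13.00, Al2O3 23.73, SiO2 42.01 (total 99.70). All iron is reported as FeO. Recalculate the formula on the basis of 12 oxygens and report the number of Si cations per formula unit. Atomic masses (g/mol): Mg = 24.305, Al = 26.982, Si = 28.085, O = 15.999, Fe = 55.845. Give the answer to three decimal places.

2.999 Si apfu

MgO: 20.96/40.304 = 0.52005 mol → 0.52005 mol Mg, 0.52005 mol O.
FeO: 13.00/71.844 = 0.18095 mol → 0.18095 mol Fe, 0.18095 mol O.
Al2O3: 23.73/101.961 = 0.23274 mol → 0.46548 mol Al, 0.69822 mol O.
SiO2: 42.01/60.083 = 0.69920 mol → 0.69920 mol Si, 1.39840 mol O.
Total oxygen = 2.79762 mol. Normalization factor = 12/2.79762 = 4.28936.
Si per 12 O = 0.69920 × 4.28936 = 2.999.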